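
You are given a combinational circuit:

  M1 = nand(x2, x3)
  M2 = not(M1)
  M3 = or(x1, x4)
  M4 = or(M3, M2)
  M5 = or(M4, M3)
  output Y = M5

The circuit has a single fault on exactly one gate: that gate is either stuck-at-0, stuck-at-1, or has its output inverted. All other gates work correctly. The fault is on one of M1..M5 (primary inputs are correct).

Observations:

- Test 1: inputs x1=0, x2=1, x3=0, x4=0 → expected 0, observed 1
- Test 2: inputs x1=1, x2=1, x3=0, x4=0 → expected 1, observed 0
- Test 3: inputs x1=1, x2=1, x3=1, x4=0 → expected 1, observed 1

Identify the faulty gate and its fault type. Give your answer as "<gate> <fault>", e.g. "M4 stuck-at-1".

M3 inverted output

Fault-free values for test 1 (x1=0, x2=1, x3=0, x4=0): M1=1, M2=0, M3=0, M4=0, M5=0, giving Y=0. Observed 1.
Test 1: faults giving observed 1 are {M1 stuck-at-0, M1 inverted output, M2 stuck-at-1, M2 inverted output, M3 stuck-at-1, M3 inverted output, M4 stuck-at-1, M4 inverted output, M5 stuck-at-1, M5 inverted output}.
Test 2 (x1=1, x2=1, x3=0, x4=0): fault-free M1=1, M2=0, M3=1, M4=1, M5=1 → 1; observed 0. Eliminates M1 stuck-at-0, M1 inverted output, M2 stuck-at-1, M2 inverted output, M3 stuck-at-1, M4 stuck-at-1, M4 inverted output, M5 stuck-at-1.
Test 3 (x1=1, x2=1, x3=1, x4=0): fault-free M1=0, M2=1, M3=1, M4=1, M5=1 → 1; observed 1. Eliminates M5 inverted output.
Only M3 inverted output is consistent with every test.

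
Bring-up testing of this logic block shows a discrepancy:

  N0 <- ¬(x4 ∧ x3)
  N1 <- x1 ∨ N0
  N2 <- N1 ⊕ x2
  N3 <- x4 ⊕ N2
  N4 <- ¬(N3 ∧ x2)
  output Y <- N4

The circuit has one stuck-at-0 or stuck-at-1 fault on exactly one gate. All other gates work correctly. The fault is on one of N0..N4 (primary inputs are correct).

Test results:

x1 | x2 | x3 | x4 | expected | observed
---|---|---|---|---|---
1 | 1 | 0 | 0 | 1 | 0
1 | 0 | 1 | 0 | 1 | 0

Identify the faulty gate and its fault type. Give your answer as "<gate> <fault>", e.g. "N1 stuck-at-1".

Fault-free values for test 1 (x1=1, x2=1, x3=0, x4=0): N0=1, N1=1, N2=0, N3=0, N4=1, giving Y=1. Observed 0.
Test 1: faults giving observed 0 are {N1 stuck-at-0, N2 stuck-at-1, N3 stuck-at-1, N4 stuck-at-0}.
Test 2 (x1=1, x2=0, x3=1, x4=0): fault-free N0=1, N1=1, N2=1, N3=1, N4=1 → 1; observed 0. Eliminates N1 stuck-at-0, N2 stuck-at-1, N3 stuck-at-1.
Only N4 stuck-at-0 is consistent with every test.

N4 stuck-at-0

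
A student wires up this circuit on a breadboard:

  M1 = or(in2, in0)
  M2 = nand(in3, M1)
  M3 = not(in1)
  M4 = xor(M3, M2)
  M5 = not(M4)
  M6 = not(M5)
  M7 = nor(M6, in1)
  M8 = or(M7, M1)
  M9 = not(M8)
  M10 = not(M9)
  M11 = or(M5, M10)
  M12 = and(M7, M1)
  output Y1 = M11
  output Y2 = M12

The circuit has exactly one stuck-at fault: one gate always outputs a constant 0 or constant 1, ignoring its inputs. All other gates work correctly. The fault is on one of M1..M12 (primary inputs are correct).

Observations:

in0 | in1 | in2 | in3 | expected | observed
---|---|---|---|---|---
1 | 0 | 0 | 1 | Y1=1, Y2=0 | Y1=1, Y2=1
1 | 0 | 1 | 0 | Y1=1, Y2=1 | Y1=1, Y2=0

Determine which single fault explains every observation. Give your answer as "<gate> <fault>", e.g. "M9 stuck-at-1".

M3 stuck-at-0

Fault-free values for test 1 (in0=1, in1=0, in2=0, in3=1): M1=1, M2=0, M3=1, M4=1, M5=0, M6=1, M7=0, M8=1, M9=0, M10=1, M11=1, M12=0, giving Y1=1, Y2=0. Observed Y1=1, Y2=1.
Test 1: faults giving observed Y1=1, Y2=1 are {M2 stuck-at-1, M3 stuck-at-0, M4 stuck-at-0, M5 stuck-at-1, M6 stuck-at-0, M7 stuck-at-1, M12 stuck-at-1}.
Test 2 (in0=1, in1=0, in2=1, in3=0): fault-free M1=1, M2=1, M3=1, M4=0, M5=1, M6=0, M7=1, M8=1, M9=0, M10=1, M11=1, M12=1 → Y1=1, Y2=1; observed Y1=1, Y2=0. Eliminates M2 stuck-at-1, M4 stuck-at-0, M5 stuck-at-1, M6 stuck-at-0, M7 stuck-at-1, M12 stuck-at-1.
Only M3 stuck-at-0 is consistent with every test.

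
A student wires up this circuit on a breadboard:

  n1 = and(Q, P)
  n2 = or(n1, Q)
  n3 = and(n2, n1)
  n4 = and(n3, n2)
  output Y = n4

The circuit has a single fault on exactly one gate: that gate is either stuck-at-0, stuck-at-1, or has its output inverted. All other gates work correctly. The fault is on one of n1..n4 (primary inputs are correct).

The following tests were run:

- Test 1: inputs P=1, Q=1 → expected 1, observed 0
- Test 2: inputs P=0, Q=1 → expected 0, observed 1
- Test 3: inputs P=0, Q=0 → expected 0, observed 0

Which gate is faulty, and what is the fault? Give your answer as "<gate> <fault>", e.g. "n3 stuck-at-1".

Fault-free values for test 1 (P=1, Q=1): n1=1, n2=1, n3=1, n4=1, giving Y=1. Observed 0.
Test 1: faults giving observed 0 are {n1 stuck-at-0, n1 inverted output, n2 stuck-at-0, n2 inverted output, n3 stuck-at-0, n3 inverted output, n4 stuck-at-0, n4 inverted output}.
Test 2 (P=0, Q=1): fault-free n1=0, n2=1, n3=0, n4=0 → 0; observed 1. Eliminates n1 stuck-at-0, n2 stuck-at-0, n2 inverted output, n3 stuck-at-0, n4 stuck-at-0.
Test 3 (P=0, Q=0): fault-free n1=0, n2=0, n3=0, n4=0 → 0; observed 0. Eliminates n1 inverted output, n4 inverted output.
Only n3 inverted output is consistent with every test.

n3 inverted output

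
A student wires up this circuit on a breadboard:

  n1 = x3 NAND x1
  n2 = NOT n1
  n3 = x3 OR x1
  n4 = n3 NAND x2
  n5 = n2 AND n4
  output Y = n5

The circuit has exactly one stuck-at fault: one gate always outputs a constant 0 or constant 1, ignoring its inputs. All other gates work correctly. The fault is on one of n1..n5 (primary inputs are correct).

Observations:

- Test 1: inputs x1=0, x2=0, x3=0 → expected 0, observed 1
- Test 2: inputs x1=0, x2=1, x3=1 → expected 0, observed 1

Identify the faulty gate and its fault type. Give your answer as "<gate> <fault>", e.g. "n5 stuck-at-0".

n5 stuck-at-1

Fault-free values for test 1 (x1=0, x2=0, x3=0): n1=1, n2=0, n3=0, n4=1, n5=0, giving Y=0. Observed 1.
Test 1: faults giving observed 1 are {n1 stuck-at-0, n2 stuck-at-1, n5 stuck-at-1}.
Test 2 (x1=0, x2=1, x3=1): fault-free n1=1, n2=0, n3=1, n4=0, n5=0 → 0; observed 1. Eliminates n1 stuck-at-0, n2 stuck-at-1.
Only n5 stuck-at-1 is consistent with every test.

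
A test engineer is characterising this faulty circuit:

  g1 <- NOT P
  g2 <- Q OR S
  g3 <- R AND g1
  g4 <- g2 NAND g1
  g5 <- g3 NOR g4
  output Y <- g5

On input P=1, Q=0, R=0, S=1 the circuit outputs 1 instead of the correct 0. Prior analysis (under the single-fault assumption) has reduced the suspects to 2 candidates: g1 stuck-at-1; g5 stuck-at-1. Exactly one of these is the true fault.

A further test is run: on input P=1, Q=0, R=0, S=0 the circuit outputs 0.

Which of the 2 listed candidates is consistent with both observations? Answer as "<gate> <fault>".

g1 stuck-at-1

Evaluate each candidate on input P=1, Q=0, R=0, S=0:
  g1 stuck-at-1: g1=1 [stuck-at-1], g2=0, g3=0, g4=1, g5=0 → 0 — matches
  g5 stuck-at-1: g1=0, g2=0, g3=0, g4=1, g5=1 [stuck-at-1] → 1 — eliminated
Only g1 stuck-at-1 reproduces the observed 0.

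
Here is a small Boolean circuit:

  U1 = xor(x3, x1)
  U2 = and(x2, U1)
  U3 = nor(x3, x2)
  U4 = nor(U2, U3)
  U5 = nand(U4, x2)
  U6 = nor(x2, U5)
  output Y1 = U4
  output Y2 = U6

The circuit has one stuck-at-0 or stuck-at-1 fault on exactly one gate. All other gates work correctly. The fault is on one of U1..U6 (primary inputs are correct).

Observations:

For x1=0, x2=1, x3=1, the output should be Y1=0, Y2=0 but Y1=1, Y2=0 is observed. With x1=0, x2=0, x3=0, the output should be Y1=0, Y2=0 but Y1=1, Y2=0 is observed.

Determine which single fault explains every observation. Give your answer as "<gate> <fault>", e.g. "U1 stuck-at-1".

Fault-free values for test 1 (x1=0, x2=1, x3=1): U1=1, U2=1, U3=0, U4=0, U5=1, U6=0, giving Y1=0, Y2=0. Observed Y1=1, Y2=0.
Test 1: faults giving observed Y1=1, Y2=0 are {U1 stuck-at-0, U2 stuck-at-0, U4 stuck-at-1}.
Test 2 (x1=0, x2=0, x3=0): fault-free U1=0, U2=0, U3=1, U4=0, U5=1, U6=0 → Y1=0, Y2=0; observed Y1=1, Y2=0. Eliminates U1 stuck-at-0, U2 stuck-at-0.
Only U4 stuck-at-1 is consistent with every test.

U4 stuck-at-1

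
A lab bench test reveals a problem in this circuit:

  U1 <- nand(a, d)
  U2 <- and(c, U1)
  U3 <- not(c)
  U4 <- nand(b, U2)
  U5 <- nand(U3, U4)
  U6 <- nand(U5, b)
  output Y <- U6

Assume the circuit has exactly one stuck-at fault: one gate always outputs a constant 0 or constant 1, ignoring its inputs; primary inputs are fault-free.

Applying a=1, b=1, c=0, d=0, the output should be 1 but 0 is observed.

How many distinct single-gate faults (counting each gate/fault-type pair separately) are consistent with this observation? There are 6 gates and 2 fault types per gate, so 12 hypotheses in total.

5

Fault-free: U1=1, U2=0, U3=1, U4=1, U5=0, U6=1 → 1. Observed 0.
  U1 stuck-at-0: output 1 ✗
  U1 stuck-at-1: output 1 ✗
  U2 stuck-at-0: output 1 ✗
  U2 stuck-at-1: output 0 ✓
  U3 stuck-at-0: output 0 ✓
  U3 stuck-at-1: output 1 ✗
  U4 stuck-at-0: output 0 ✓
  U4 stuck-at-1: output 1 ✗
  U5 stuck-at-0: output 1 ✗
  U5 stuck-at-1: output 0 ✓
  U6 stuck-at-0: output 0 ✓
  U6 stuck-at-1: output 1 ✗
Consistent faults: {U2 stuck-at-1, U3 stuck-at-0, U4 stuck-at-0, U5 stuck-at-1, U6 stuck-at-0} — 5 in all.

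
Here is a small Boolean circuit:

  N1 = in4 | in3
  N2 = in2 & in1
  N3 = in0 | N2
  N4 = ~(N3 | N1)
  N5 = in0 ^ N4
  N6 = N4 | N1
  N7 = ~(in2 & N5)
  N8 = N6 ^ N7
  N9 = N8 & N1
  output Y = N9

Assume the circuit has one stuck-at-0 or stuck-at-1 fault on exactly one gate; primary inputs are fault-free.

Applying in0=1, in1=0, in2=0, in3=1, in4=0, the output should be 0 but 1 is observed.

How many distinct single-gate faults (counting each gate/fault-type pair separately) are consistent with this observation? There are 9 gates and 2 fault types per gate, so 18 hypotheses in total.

Fault-free: N1=1, N2=0, N3=1, N4=0, N5=1, N6=1, N7=1, N8=0, N9=0 → 0. Observed 1.
  N1: none of the 2 fault types match ✗
  N2: none of the 2 fault types match ✗
  N3: none of the 2 fault types match ✗
  N4: none of the 2 fault types match ✗
  N5: none of the 2 fault types match ✗
  N6: stuck-at-0 ✓; others ✗
  N7: stuck-at-0 ✓; others ✗
  N8: stuck-at-1 ✓; others ✗
  N9: stuck-at-1 ✓; others ✗
Consistent faults: {N6 stuck-at-0, N7 stuck-at-0, N8 stuck-at-1, N9 stuck-at-1} — 4 in all.

4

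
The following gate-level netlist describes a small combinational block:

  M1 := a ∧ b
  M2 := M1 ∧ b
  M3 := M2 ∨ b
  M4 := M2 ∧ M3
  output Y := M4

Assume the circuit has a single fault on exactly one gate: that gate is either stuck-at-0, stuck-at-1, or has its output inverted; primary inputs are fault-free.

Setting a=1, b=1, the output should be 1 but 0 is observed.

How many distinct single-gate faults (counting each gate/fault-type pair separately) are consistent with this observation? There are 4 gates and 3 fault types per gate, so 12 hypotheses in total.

8

Fault-free: M1=1, M2=1, M3=1, M4=1 → 1. Observed 0.
  M1 stuck-at-0: output 0 ✓
  M1 stuck-at-1: output 1 ✗
  M1 inverted output: output 0 ✓
  M2 stuck-at-0: output 0 ✓
  M2 stuck-at-1: output 1 ✗
  M2 inverted output: output 0 ✓
  M3 stuck-at-0: output 0 ✓
  M3 stuck-at-1: output 1 ✗
  M3 inverted output: output 0 ✓
  M4 stuck-at-0: output 0 ✓
  M4 stuck-at-1: output 1 ✗
  M4 inverted output: output 0 ✓
Consistent faults: {M1 stuck-at-0, M1 inverted output, M2 stuck-at-0, M2 inverted output, M3 stuck-at-0, M3 inverted output, M4 stuck-at-0, M4 inverted output} — 8 in all.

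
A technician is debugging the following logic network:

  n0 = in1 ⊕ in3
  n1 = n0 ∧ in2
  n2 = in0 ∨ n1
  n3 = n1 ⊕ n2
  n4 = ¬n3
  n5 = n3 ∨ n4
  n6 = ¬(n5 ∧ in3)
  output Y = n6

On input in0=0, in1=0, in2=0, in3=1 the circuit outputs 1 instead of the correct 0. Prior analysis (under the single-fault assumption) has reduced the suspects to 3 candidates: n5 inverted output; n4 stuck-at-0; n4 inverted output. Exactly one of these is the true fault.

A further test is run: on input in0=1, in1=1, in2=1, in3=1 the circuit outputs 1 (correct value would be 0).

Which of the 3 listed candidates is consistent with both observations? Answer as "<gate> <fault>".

n5 inverted output

Evaluate each candidate on input in0=1, in1=1, in2=1, in3=1:
  n5 inverted output: n0=0, n1=0, n2=1, n3=1, n4=0, n5=0 [inverted output], n6=1 → 1 — matches
  n4 stuck-at-0: n0=0, n1=0, n2=1, n3=1, n4=0 [stuck-at-0], n5=1, n6=0 → 0 — eliminated
  n4 inverted output: n0=0, n1=0, n2=1, n3=1, n4=1 [inverted output], n5=1, n6=0 → 0 — eliminated
Only n5 inverted output reproduces the observed 1.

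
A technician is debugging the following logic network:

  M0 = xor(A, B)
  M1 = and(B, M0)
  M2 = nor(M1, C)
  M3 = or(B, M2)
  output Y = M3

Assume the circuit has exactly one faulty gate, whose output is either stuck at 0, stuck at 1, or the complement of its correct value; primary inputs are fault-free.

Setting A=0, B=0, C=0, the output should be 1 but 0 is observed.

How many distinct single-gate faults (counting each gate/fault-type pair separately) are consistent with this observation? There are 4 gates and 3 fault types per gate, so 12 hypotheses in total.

Fault-free: M0=0, M1=0, M2=1, M3=1 → 1. Observed 0.
  M0 stuck-at-0: output 1 ✗
  M0 stuck-at-1: output 1 ✗
  M0 inverted output: output 1 ✗
  M1 stuck-at-0: output 1 ✗
  M1 stuck-at-1: output 0 ✓
  M1 inverted output: output 0 ✓
  M2 stuck-at-0: output 0 ✓
  M2 stuck-at-1: output 1 ✗
  M2 inverted output: output 0 ✓
  M3 stuck-at-0: output 0 ✓
  M3 stuck-at-1: output 1 ✗
  M3 inverted output: output 0 ✓
Consistent faults: {M1 stuck-at-1, M1 inverted output, M2 stuck-at-0, M2 inverted output, M3 stuck-at-0, M3 inverted output} — 6 in all.

6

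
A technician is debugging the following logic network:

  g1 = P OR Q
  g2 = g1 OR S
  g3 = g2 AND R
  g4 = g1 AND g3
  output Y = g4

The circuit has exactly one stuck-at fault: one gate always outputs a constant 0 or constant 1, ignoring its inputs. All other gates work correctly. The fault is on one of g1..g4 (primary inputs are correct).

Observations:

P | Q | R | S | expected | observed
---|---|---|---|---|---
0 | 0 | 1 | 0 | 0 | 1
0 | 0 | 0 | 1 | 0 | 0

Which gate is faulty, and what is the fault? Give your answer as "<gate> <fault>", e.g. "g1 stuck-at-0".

Fault-free values for test 1 (P=0, Q=0, R=1, S=0): g1=0, g2=0, g3=0, g4=0, giving Y=0. Observed 1.
Test 1: faults giving observed 1 are {g1 stuck-at-1, g4 stuck-at-1}.
Test 2 (P=0, Q=0, R=0, S=1): fault-free g1=0, g2=1, g3=0, g4=0 → 0; observed 0. Eliminates g4 stuck-at-1.
Only g1 stuck-at-1 is consistent with every test.

g1 stuck-at-1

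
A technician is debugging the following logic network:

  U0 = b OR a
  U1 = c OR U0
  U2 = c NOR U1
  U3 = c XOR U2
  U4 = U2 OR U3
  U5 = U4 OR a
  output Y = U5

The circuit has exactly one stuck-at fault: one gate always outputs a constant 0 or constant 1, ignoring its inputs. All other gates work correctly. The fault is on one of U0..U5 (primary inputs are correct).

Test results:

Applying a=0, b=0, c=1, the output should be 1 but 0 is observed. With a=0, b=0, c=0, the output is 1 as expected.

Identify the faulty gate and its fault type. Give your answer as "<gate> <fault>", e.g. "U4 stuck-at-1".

U3 stuck-at-0

Fault-free values for test 1 (a=0, b=0, c=1): U0=0, U1=1, U2=0, U3=1, U4=1, U5=1, giving Y=1. Observed 0.
Test 1: faults giving observed 0 are {U3 stuck-at-0, U4 stuck-at-0, U5 stuck-at-0}.
Test 2 (a=0, b=0, c=0): fault-free U0=0, U1=0, U2=1, U3=1, U4=1, U5=1 → 1; observed 1. Eliminates U4 stuck-at-0, U5 stuck-at-0.
Only U3 stuck-at-0 is consistent with every test.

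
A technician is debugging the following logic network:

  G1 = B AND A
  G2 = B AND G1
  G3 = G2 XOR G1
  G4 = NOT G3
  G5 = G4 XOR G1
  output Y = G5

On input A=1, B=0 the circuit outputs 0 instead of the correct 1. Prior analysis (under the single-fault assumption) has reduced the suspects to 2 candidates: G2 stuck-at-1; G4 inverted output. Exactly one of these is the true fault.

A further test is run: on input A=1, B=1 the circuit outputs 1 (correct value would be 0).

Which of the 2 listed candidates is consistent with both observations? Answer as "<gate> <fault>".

Evaluate each candidate on input A=1, B=1:
  G2 stuck-at-1: G1=1, G2=1 [stuck-at-1], G3=0, G4=1, G5=0 → 0 — eliminated
  G4 inverted output: G1=1, G2=1, G3=0, G4=0 [inverted output], G5=1 → 1 — matches
Only G4 inverted output reproduces the observed 1.

G4 inverted output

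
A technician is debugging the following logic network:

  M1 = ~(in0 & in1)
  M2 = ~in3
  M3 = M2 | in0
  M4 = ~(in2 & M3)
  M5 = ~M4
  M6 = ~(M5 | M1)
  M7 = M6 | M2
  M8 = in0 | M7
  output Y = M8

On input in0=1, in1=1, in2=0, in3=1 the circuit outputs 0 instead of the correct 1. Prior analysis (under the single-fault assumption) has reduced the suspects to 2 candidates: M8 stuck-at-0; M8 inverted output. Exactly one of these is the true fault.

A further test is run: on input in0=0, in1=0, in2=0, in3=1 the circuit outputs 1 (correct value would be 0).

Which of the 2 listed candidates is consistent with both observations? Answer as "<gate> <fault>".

Evaluate each candidate on input in0=0, in1=0, in2=0, in3=1:
  M8 stuck-at-0: M1=1, M2=0, M3=0, M4=1, M5=0, M6=0, M7=0, M8=0 [stuck-at-0] → 0 — eliminated
  M8 inverted output: M1=1, M2=0, M3=0, M4=1, M5=0, M6=0, M7=0, M8=1 [inverted output] → 1 — matches
Only M8 inverted output reproduces the observed 1.

M8 inverted output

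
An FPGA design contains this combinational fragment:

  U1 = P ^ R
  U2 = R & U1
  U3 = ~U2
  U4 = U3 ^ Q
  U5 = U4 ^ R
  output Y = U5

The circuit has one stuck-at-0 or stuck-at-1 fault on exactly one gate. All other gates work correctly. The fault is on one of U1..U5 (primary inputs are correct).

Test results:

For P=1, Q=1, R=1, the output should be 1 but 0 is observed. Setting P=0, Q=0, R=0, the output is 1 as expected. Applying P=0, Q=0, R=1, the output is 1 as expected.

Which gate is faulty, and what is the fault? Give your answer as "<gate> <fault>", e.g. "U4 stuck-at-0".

U1 stuck-at-1

Fault-free values for test 1 (P=1, Q=1, R=1): U1=0, U2=0, U3=1, U4=0, U5=1, giving Y=1. Observed 0.
Test 1: faults giving observed 0 are {U1 stuck-at-1, U2 stuck-at-1, U3 stuck-at-0, U4 stuck-at-1, U5 stuck-at-0}.
Test 2 (P=0, Q=0, R=0): fault-free U1=0, U2=0, U3=1, U4=1, U5=1 → 1; observed 1. Eliminates U2 stuck-at-1, U3 stuck-at-0, U5 stuck-at-0.
Test 3 (P=0, Q=0, R=1): fault-free U1=1, U2=1, U3=0, U4=0, U5=1 → 1; observed 1. Eliminates U4 stuck-at-1.
Only U1 stuck-at-1 is consistent with every test.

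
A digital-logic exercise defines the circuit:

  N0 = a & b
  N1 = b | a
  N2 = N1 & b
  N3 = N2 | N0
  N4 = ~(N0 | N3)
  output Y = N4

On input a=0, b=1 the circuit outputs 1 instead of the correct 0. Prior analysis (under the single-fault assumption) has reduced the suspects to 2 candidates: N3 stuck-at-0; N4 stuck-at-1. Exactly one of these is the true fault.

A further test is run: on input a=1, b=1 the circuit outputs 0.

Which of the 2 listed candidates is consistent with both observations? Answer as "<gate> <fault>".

N3 stuck-at-0

Evaluate each candidate on input a=1, b=1:
  N3 stuck-at-0: N0=1, N1=1, N2=1, N3=0 [stuck-at-0], N4=0 → 0 — matches
  N4 stuck-at-1: N0=1, N1=1, N2=1, N3=1, N4=1 [stuck-at-1] → 1 — eliminated
Only N3 stuck-at-0 reproduces the observed 0.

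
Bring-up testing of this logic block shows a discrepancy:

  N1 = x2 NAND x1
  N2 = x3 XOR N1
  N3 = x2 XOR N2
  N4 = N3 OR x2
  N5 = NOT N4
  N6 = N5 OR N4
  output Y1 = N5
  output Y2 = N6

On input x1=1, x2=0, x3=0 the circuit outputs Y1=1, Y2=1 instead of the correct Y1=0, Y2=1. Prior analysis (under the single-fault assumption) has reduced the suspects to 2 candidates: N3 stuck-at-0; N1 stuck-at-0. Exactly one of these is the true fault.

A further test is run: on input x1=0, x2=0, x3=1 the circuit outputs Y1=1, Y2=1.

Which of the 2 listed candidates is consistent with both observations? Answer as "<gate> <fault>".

N3 stuck-at-0

Evaluate each candidate on input x1=0, x2=0, x3=1:
  N3 stuck-at-0: N1=1, N2=0, N3=0 [stuck-at-0], N4=0, N5=1, N6=1 → Y1=1, Y2=1 — matches
  N1 stuck-at-0: N1=0 [stuck-at-0], N2=1, N3=1, N4=1, N5=0, N6=1 → Y1=0, Y2=1 — eliminated
Only N3 stuck-at-0 reproduces the observed Y1=1, Y2=1.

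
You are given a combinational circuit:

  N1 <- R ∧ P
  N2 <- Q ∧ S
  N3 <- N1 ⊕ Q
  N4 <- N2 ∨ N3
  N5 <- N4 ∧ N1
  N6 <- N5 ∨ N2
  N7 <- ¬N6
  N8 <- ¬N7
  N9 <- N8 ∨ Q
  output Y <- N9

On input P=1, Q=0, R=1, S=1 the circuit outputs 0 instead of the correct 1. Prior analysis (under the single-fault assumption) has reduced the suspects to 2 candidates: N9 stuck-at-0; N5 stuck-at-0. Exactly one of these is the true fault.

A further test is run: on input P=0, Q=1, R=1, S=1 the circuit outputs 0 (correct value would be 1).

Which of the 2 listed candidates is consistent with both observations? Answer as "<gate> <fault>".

N9 stuck-at-0

Evaluate each candidate on input P=0, Q=1, R=1, S=1:
  N9 stuck-at-0: N1=0, N2=1, N3=1, N4=1, N5=0, N6=1, N7=0, N8=1, N9=0 [stuck-at-0] → 0 — matches
  N5 stuck-at-0: N1=0, N2=1, N3=1, N4=1, N5=0 [stuck-at-0], N6=1, N7=0, N8=1, N9=1 → 1 — eliminated
Only N9 stuck-at-0 reproduces the observed 0.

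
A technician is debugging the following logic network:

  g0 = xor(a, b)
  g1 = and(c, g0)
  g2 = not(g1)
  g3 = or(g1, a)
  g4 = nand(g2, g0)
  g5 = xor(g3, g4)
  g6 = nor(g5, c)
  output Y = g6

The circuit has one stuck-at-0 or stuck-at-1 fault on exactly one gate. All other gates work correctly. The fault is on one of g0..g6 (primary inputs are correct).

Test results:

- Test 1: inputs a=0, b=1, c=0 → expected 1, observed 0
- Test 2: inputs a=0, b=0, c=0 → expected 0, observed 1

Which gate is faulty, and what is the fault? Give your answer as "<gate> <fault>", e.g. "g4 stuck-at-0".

Fault-free values for test 1 (a=0, b=1, c=0): g0=1, g1=0, g2=1, g3=0, g4=0, g5=0, g6=1, giving Y=1. Observed 0.
Test 1: faults giving observed 0 are {g0 stuck-at-0, g2 stuck-at-0, g3 stuck-at-1, g4 stuck-at-1, g5 stuck-at-1, g6 stuck-at-0}.
Test 2 (a=0, b=0, c=0): fault-free g0=0, g1=0, g2=1, g3=0, g4=1, g5=1, g6=0 → 0; observed 1. Eliminates g0 stuck-at-0, g2 stuck-at-0, g4 stuck-at-1, g5 stuck-at-1, g6 stuck-at-0.
Only g3 stuck-at-1 is consistent with every test.

g3 stuck-at-1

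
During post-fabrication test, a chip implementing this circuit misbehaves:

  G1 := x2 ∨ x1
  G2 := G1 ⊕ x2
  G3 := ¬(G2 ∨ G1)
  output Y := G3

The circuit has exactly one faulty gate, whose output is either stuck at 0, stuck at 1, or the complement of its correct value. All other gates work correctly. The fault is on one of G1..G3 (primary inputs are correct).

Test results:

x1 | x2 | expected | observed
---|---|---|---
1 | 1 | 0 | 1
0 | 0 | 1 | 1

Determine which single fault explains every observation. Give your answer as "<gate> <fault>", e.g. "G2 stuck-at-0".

G3 stuck-at-1

Fault-free values for test 1 (x1=1, x2=1): G1=1, G2=0, G3=0, giving Y=0. Observed 1.
Test 1: faults giving observed 1 are {G3 stuck-at-1, G3 inverted output}.
Test 2 (x1=0, x2=0): fault-free G1=0, G2=0, G3=1 → 1; observed 1. Eliminates G3 inverted output.
Only G3 stuck-at-1 is consistent with every test.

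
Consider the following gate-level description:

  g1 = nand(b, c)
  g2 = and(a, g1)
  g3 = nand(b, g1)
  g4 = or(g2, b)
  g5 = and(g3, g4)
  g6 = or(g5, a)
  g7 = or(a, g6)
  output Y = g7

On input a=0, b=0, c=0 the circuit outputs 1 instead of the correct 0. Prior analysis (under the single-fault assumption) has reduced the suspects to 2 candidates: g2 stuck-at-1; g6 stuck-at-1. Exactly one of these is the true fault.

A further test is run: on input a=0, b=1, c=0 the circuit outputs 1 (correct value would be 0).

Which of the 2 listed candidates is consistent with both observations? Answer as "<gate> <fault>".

Evaluate each candidate on input a=0, b=1, c=0:
  g2 stuck-at-1: g1=1, g2=1 [stuck-at-1], g3=0, g4=1, g5=0, g6=0, g7=0 → 0 — eliminated
  g6 stuck-at-1: g1=1, g2=0, g3=0, g4=1, g5=0, g6=1 [stuck-at-1], g7=1 → 1 — matches
Only g6 stuck-at-1 reproduces the observed 1.

g6 stuck-at-1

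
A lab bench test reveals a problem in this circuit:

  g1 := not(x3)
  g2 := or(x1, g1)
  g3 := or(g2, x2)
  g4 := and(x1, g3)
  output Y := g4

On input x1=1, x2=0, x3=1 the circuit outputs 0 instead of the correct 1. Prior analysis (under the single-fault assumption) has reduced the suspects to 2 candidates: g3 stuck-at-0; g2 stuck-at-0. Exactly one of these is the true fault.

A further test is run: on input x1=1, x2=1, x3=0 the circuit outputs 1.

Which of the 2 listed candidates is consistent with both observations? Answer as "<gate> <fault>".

Evaluate each candidate on input x1=1, x2=1, x3=0:
  g3 stuck-at-0: g1=1, g2=1, g3=0 [stuck-at-0], g4=0 → 0 — eliminated
  g2 stuck-at-0: g1=1, g2=0 [stuck-at-0], g3=1, g4=1 → 1 — matches
Only g2 stuck-at-0 reproduces the observed 1.

g2 stuck-at-0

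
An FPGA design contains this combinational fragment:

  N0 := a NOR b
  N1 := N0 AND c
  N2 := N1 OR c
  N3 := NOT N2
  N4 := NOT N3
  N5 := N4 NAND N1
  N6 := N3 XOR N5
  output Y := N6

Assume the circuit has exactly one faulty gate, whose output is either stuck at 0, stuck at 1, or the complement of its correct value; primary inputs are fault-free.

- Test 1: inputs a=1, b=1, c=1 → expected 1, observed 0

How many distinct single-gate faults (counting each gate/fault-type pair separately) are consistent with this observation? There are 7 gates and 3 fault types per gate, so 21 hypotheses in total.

12

Fault-free: N0=0, N1=0, N2=1, N3=0, N4=1, N5=1, N6=1 → 1. Observed 0.
  N0: stuck-at-1, inverted output ✓; others ✗
  N1: stuck-at-1, inverted output ✓; others ✗
  N2: stuck-at-0, inverted output ✓; others ✗
  N3: stuck-at-1, inverted output ✓; others ✗
  N4: none of the 3 fault types match ✗
  N5: stuck-at-0, inverted output ✓; others ✗
  N6: stuck-at-0, inverted output ✓; others ✗
Consistent faults: {N0 stuck-at-1, N0 inverted output, N1 stuck-at-1, N1 inverted output, N2 stuck-at-0, N2 inverted output, N3 stuck-at-1, N3 inverted output, N5 stuck-at-0, N5 inverted output, N6 stuck-at-0, N6 inverted output} — 12 in all.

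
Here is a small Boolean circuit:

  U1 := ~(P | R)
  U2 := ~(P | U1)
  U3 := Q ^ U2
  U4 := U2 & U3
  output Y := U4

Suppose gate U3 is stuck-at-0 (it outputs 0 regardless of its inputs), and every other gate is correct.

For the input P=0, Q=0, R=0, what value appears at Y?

0

Propagate with U3 forced: U1=1, U2=0, U3=0 [stuck-at-0], U4=0.
So Y = 0. (Same as the fault-free value — the fault is masked on this input.)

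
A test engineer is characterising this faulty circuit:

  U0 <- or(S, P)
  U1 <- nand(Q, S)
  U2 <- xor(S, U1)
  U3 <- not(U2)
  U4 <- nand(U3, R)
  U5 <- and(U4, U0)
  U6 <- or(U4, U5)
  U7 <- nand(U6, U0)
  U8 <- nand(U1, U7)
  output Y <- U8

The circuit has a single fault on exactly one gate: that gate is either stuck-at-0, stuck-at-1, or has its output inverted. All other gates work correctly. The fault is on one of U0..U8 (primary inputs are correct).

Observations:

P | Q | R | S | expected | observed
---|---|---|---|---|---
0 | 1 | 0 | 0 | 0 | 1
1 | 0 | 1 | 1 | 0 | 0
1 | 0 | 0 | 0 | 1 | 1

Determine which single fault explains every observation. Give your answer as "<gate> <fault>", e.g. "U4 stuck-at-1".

U0 stuck-at-1

Fault-free values for test 1 (P=0, Q=1, R=0, S=0): U0=0, U1=1, U2=1, U3=0, U4=1, U5=0, U6=1, U7=1, U8=0, giving Y=0. Observed 1.
Test 1: faults giving observed 1 are {U0 stuck-at-1, U0 inverted output, U1 stuck-at-0, U1 inverted output, U7 stuck-at-0, U7 inverted output, U8 stuck-at-1, U8 inverted output}.
Test 2 (P=1, Q=0, R=1, S=1): fault-free U0=1, U1=1, U2=0, U3=1, U4=0, U5=0, U6=0, U7=1, U8=0 → 0; observed 0. Eliminates U1 stuck-at-0, U1 inverted output, U7 stuck-at-0, U7 inverted output, U8 stuck-at-1, U8 inverted output.
Test 3 (P=1, Q=0, R=0, S=0): fault-free U0=1, U1=1, U2=1, U3=0, U4=1, U5=1, U6=1, U7=0, U8=1 → 1; observed 1. Eliminates U0 inverted output.
Only U0 stuck-at-1 is consistent with every test.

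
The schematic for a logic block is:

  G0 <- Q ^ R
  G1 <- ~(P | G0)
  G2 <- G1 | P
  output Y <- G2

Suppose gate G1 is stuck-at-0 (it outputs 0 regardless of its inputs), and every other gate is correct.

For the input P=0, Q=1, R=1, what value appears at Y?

0

Propagate with G1 forced: G0=0, G1=0 [stuck-at-0], G2=0.
So Y = 0. (Without the fault it would be 1.)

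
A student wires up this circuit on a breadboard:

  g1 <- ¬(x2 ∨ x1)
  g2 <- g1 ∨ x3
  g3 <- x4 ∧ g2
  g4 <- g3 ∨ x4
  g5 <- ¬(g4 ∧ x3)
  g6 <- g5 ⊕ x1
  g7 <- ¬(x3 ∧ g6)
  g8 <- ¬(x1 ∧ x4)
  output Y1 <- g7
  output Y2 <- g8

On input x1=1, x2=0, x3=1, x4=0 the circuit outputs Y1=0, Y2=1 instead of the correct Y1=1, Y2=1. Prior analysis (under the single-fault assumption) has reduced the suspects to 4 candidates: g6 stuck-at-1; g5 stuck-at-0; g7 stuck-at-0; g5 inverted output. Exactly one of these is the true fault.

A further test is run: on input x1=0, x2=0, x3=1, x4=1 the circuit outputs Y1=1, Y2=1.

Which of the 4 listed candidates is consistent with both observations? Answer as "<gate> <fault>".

g5 stuck-at-0

Evaluate each candidate on input x1=0, x2=0, x3=1, x4=1:
  g6 stuck-at-1: g1=1, g2=1, g3=1, g4=1, g5=0, g6=1 [stuck-at-1], g7=0, g8=1 → Y1=0, Y2=1 — eliminated
  g5 stuck-at-0: g1=1, g2=1, g3=1, g4=1, g5=0 [stuck-at-0], g6=0, g7=1, g8=1 → Y1=1, Y2=1 — matches
  g7 stuck-at-0: g1=1, g2=1, g3=1, g4=1, g5=0, g6=0, g7=0 [stuck-at-0], g8=1 → Y1=0, Y2=1 — eliminated
  g5 inverted output: g1=1, g2=1, g3=1, g4=1, g5=1 [inverted output], g6=1, g7=0, g8=1 → Y1=0, Y2=1 — eliminated
Only g5 stuck-at-0 reproduces the observed Y1=1, Y2=1.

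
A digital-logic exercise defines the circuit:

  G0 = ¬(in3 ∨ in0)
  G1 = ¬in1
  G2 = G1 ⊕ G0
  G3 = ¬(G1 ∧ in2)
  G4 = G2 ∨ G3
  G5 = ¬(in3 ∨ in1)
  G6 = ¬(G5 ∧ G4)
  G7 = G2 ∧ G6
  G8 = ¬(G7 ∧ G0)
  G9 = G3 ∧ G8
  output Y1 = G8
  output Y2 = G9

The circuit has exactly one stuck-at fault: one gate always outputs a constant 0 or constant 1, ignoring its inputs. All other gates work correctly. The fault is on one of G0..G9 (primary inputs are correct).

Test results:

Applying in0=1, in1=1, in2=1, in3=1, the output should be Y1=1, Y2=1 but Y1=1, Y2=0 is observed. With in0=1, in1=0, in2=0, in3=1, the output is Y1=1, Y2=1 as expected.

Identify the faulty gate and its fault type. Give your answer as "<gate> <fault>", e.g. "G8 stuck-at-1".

G1 stuck-at-1

Fault-free values for test 1 (in0=1, in1=1, in2=1, in3=1): G0=0, G1=0, G2=0, G3=1, G4=1, G5=0, G6=1, G7=0, G8=1, G9=1, giving Y1=1, Y2=1. Observed Y1=1, Y2=0.
Test 1: faults giving observed Y1=1, Y2=0 are {G1 stuck-at-1, G3 stuck-at-0, G9 stuck-at-0}.
Test 2 (in0=1, in1=0, in2=0, in3=1): fault-free G0=0, G1=1, G2=1, G3=1, G4=1, G5=0, G6=1, G7=1, G8=1, G9=1 → Y1=1, Y2=1; observed Y1=1, Y2=1. Eliminates G3 stuck-at-0, G9 stuck-at-0.
Only G1 stuck-at-1 is consistent with every test.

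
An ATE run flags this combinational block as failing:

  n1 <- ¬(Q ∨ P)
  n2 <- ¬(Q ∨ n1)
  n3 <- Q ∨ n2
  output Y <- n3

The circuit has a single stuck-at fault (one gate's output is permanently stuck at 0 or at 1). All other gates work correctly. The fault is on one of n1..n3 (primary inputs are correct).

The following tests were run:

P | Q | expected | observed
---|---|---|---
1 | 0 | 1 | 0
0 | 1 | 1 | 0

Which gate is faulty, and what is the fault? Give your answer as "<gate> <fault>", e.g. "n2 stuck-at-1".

Fault-free values for test 1 (P=1, Q=0): n1=0, n2=1, n3=1, giving Y=1. Observed 0.
Test 1: faults giving observed 0 are {n1 stuck-at-1, n2 stuck-at-0, n3 stuck-at-0}.
Test 2 (P=0, Q=1): fault-free n1=0, n2=0, n3=1 → 1; observed 0. Eliminates n1 stuck-at-1, n2 stuck-at-0.
Only n3 stuck-at-0 is consistent with every test.

n3 stuck-at-0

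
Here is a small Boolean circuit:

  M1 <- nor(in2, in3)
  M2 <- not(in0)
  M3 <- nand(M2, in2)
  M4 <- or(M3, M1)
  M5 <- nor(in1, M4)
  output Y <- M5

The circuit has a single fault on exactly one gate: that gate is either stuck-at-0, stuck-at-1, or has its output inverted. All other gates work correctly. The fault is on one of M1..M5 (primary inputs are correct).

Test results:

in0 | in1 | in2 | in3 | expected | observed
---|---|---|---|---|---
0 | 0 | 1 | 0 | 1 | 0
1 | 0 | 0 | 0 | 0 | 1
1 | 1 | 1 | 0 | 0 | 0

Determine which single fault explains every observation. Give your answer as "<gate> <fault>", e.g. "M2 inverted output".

Fault-free values for test 1 (in0=0, in1=0, in2=1, in3=0): M1=0, M2=1, M3=0, M4=0, M5=1, giving Y=1. Observed 0.
Test 1: faults giving observed 0 are {M1 stuck-at-1, M1 inverted output, M2 stuck-at-0, M2 inverted output, M3 stuck-at-1, M3 inverted output, M4 stuck-at-1, M4 inverted output, M5 stuck-at-0, M5 inverted output}.
Test 2 (in0=1, in1=0, in2=0, in3=0): fault-free M1=1, M2=0, M3=1, M4=1, M5=0 → 0; observed 1. Eliminates M1 stuck-at-1, M1 inverted output, M2 stuck-at-0, M2 inverted output, M3 stuck-at-1, M3 inverted output, M4 stuck-at-1, M5 stuck-at-0.
Test 3 (in0=1, in1=1, in2=1, in3=0): fault-free M1=0, M2=0, M3=1, M4=1, M5=0 → 0; observed 0. Eliminates M5 inverted output.
Only M4 inverted output is consistent with every test.

M4 inverted output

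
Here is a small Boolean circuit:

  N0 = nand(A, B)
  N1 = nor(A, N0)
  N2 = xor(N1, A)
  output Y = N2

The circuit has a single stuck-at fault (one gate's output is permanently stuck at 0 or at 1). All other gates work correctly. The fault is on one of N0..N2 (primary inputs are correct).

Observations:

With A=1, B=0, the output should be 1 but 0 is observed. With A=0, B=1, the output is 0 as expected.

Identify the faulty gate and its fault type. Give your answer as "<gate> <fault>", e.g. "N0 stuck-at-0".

Fault-free values for test 1 (A=1, B=0): N0=1, N1=0, N2=1, giving Y=1. Observed 0.
Test 1: faults giving observed 0 are {N1 stuck-at-1, N2 stuck-at-0}.
Test 2 (A=0, B=1): fault-free N0=1, N1=0, N2=0 → 0; observed 0. Eliminates N1 stuck-at-1.
Only N2 stuck-at-0 is consistent with every test.

N2 stuck-at-0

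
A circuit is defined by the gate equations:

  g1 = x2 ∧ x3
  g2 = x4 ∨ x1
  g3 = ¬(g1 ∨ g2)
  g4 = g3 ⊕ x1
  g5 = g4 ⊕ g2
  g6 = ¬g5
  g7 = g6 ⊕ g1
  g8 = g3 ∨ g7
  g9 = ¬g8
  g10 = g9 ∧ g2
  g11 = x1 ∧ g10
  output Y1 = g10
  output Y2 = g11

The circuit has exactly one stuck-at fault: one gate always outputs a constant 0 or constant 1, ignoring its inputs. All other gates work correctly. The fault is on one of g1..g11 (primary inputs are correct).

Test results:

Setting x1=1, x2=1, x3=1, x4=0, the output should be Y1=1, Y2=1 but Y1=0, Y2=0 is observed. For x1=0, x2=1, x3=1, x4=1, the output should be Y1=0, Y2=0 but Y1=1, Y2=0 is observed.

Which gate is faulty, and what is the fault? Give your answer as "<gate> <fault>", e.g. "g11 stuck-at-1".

g1 stuck-at-0

Fault-free values for test 1 (x1=1, x2=1, x3=1, x4=0): g1=1, g2=1, g3=0, g4=1, g5=0, g6=1, g7=0, g8=0, g9=1, g10=1, g11=1, giving Y1=1, Y2=1. Observed Y1=0, Y2=0.
Test 1: faults giving observed Y1=0, Y2=0 are {g1 stuck-at-0, g2 stuck-at-0, g3 stuck-at-1, g4 stuck-at-0, g5 stuck-at-1, g6 stuck-at-0, g7 stuck-at-1, g8 stuck-at-1, g9 stuck-at-0, g10 stuck-at-0}.
Test 2 (x1=0, x2=1, x3=1, x4=1): fault-free g1=1, g2=1, g3=0, g4=0, g5=1, g6=0, g7=1, g8=1, g9=0, g10=0, g11=0 → Y1=0, Y2=0; observed Y1=1, Y2=0. Eliminates g2 stuck-at-0, g3 stuck-at-1, g4 stuck-at-0, g5 stuck-at-1, g6 stuck-at-0, g7 stuck-at-1, g8 stuck-at-1, g9 stuck-at-0, g10 stuck-at-0.
Only g1 stuck-at-0 is consistent with every test.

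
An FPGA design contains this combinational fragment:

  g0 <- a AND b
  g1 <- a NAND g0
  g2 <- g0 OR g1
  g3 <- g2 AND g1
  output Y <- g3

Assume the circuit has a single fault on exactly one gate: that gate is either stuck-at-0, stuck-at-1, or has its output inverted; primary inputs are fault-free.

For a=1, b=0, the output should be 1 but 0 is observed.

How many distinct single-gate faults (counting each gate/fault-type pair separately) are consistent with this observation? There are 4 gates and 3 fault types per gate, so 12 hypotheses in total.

Fault-free: g0=0, g1=1, g2=1, g3=1 → 1. Observed 0.
  g0 stuck-at-0: output 1 ✗
  g0 stuck-at-1: output 0 ✓
  g0 inverted output: output 0 ✓
  g1 stuck-at-0: output 0 ✓
  g1 stuck-at-1: output 1 ✗
  g1 inverted output: output 0 ✓
  g2 stuck-at-0: output 0 ✓
  g2 stuck-at-1: output 1 ✗
  g2 inverted output: output 0 ✓
  g3 stuck-at-0: output 0 ✓
  g3 stuck-at-1: output 1 ✗
  g3 inverted output: output 0 ✓
Consistent faults: {g0 stuck-at-1, g0 inverted output, g1 stuck-at-0, g1 inverted output, g2 stuck-at-0, g2 inverted output, g3 stuck-at-0, g3 inverted output} — 8 in all.

8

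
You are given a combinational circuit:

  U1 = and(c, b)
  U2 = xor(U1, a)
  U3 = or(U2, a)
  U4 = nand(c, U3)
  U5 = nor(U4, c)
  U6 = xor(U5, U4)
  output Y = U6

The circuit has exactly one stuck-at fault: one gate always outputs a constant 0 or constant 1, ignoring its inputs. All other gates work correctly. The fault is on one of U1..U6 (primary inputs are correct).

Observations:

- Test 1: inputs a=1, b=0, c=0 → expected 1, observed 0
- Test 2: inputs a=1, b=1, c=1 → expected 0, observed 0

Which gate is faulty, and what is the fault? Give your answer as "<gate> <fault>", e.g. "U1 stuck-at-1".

U6 stuck-at-0

Fault-free values for test 1 (a=1, b=0, c=0): U1=0, U2=1, U3=1, U4=1, U5=0, U6=1, giving Y=1. Observed 0.
Test 1: faults giving observed 0 are {U5 stuck-at-1, U6 stuck-at-0}.
Test 2 (a=1, b=1, c=1): fault-free U1=1, U2=0, U3=1, U4=0, U5=0, U6=0 → 0; observed 0. Eliminates U5 stuck-at-1.
Only U6 stuck-at-0 is consistent with every test.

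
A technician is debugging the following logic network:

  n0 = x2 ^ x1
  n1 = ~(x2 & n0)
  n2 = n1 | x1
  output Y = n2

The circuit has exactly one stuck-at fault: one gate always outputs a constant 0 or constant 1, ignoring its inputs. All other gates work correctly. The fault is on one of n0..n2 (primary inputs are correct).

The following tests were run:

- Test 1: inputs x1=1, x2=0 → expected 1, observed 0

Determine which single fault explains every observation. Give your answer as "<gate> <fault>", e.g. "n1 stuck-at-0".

n2 stuck-at-0

Fault-free values for test 1 (x1=1, x2=0): n0=1, n1=1, n2=1, giving Y=1. Observed 0.
Test 1: faults giving observed 0 are {n2 stuck-at-0}.
Only n2 stuck-at-0 is consistent with every test.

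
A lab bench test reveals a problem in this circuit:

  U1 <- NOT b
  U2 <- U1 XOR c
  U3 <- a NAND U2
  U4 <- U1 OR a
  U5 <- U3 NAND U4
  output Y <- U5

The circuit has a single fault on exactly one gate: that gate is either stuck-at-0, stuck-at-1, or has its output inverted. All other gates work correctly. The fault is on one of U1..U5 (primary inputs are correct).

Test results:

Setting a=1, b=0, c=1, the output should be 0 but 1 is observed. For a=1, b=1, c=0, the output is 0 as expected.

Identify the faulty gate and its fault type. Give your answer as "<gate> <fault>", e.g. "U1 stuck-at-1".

Fault-free values for test 1 (a=1, b=0, c=1): U1=1, U2=0, U3=1, U4=1, U5=0, giving Y=0. Observed 1.
Test 1: faults giving observed 1 are {U1 stuck-at-0, U1 inverted output, U2 stuck-at-1, U2 inverted output, U3 stuck-at-0, U3 inverted output, U4 stuck-at-0, U4 inverted output, U5 stuck-at-1, U5 inverted output}.
Test 2 (a=1, b=1, c=0): fault-free U1=0, U2=0, U3=1, U4=1, U5=0 → 0; observed 0. Eliminates U1 inverted output, U2 stuck-at-1, U2 inverted output, U3 stuck-at-0, U3 inverted output, U4 stuck-at-0, U4 inverted output, U5 stuck-at-1, U5 inverted output.
Only U1 stuck-at-0 is consistent with every test.

U1 stuck-at-0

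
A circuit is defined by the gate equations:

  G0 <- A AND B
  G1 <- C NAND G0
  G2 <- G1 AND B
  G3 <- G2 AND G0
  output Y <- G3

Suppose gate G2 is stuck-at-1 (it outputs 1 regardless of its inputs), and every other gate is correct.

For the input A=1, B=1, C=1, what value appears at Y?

Propagate with G2 forced: G0=1, G1=0, G2=1 [stuck-at-1], G3=1.
So Y = 1. (Without the fault it would be 0.)

1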